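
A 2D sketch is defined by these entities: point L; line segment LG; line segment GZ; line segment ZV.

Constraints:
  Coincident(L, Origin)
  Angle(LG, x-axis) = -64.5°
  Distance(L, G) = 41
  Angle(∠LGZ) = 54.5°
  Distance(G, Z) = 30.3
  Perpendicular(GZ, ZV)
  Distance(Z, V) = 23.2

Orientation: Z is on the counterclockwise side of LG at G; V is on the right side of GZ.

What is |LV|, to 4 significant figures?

56.95

L is at the origin; LG runs at -64.5° with length 41.0, so G = 41.0·(cos -64.5°, sin -64.5°) = (17.65, -37.01). ∠LGZ = 54.5°, so GZ runs at -64.5° + (180° − 54.5°) = 61.00° from the x-axis; with |GZ| = 30.3, Z = G + 30.3·(cos 61.00°, sin 61.00°) = (32.34, -10.51). The perpendicularity gives ZV at right angles to GZ; with |ZV| = 23.2 on the right of GZ, V = Z + 23.2·(0.8746, -0.4848) = (52.63, -21.75). Then |LV| = |V − L| = 56.95.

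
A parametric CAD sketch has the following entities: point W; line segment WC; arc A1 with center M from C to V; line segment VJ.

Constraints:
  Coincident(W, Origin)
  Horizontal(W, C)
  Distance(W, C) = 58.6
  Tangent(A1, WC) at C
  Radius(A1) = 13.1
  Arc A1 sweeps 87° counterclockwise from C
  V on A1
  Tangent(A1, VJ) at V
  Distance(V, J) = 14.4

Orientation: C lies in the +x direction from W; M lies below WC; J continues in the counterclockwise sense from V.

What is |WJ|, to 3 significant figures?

52.2

W is at the origin; WC is horizontal with |WC| = 58.6 and C on the +x side, so C = (58.6, 0.00). A1 meets WC tangentially, so MC is at right angles to WC, so M = C + (0, -13.1) = (58.6, -13.1). On A1, C sits at bearing 90° from M; an 87° counterclockwise sweep puts V at bearing 177°, so V = M + 13.1·(cos 177°, sin 177°) = (45.5, -12.4). The tangent condition forces MV to be normal to VJ, so VJ runs along (−sin 177°, cos 177°); with |VJ| = 14.4, J = (44.8, -26.8). Then |WJ| = |J − W| = 52.2.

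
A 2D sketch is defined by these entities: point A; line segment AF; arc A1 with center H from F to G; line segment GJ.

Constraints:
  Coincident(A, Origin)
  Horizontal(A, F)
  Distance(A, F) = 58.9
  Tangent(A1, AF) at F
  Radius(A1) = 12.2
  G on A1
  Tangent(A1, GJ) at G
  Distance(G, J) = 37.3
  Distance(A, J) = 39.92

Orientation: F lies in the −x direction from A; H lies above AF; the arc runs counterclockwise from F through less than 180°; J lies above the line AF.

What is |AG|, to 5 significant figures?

50.077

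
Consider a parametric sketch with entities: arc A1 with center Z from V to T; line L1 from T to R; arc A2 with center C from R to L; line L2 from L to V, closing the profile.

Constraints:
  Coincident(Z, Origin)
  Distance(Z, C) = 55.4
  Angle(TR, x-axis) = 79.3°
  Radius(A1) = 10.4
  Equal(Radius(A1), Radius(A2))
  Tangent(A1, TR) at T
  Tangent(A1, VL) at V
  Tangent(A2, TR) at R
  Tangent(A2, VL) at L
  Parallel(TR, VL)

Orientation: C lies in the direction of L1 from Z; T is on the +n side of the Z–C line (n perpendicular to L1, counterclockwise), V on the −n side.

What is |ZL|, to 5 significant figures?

56.368

The slot axis is L1's direction at 79.3°, so u = (cos 79.3°, sin 79.3°) = (0.18567, 0.98261) and n = (−sin 79.3°, cos 79.3°) = (-0.98261, 0.18567). Z is at the origin and C lies 55.4 along u from Z, so C = 55.4·u = (10.286, 54.437). Tangency of A1 to both parallel lines with radius 10.4 puts T and V at Z ± 10.4·n: T = (-10.219, 1.9309), V = (10.219, -1.9309). Equal radii place R and L the same way about C: R = C + 10.4·n = (0.066757, 56.368), L = C − 10.4·n = (20.505, 52.506). Then |ZL| = |L − Z| = 56.368.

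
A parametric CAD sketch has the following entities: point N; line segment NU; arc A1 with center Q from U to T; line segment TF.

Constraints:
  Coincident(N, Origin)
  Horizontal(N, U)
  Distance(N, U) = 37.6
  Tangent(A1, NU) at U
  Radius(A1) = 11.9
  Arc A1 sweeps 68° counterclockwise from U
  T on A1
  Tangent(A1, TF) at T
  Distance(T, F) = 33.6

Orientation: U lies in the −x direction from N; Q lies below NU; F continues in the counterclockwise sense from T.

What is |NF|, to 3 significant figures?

72.4

N is at the origin; NU is horizontal with |NU| = 37.6 and U on the −x side, so U = (-37.6, 0.00). A1 meets NU tangentially, so QU is at right angles to NU, so Q = U + (0, -11.9) = (-37.6, -11.9). On A1, U sits at bearing 90° from Q; a 68° counterclockwise sweep puts T at bearing 158°, so T = Q + 11.9·(cos 158°, sin 158°) = (-48.6, -7.44). A1 meets TF tangentially, so QT is at right angles to TF, so TF runs along (−sin 158°, cos 158°); with |TF| = 33.6, F = (-61.2, -38.6). Then |NF| = |F − N| = 72.4.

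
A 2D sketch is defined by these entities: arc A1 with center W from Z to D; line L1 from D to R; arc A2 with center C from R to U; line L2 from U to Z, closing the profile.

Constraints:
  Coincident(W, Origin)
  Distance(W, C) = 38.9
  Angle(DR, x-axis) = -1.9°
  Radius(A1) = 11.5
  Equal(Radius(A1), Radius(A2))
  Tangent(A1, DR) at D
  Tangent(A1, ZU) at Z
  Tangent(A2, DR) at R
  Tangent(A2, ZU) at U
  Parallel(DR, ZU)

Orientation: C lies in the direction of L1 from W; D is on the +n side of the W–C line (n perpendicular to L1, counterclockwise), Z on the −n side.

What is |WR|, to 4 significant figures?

40.56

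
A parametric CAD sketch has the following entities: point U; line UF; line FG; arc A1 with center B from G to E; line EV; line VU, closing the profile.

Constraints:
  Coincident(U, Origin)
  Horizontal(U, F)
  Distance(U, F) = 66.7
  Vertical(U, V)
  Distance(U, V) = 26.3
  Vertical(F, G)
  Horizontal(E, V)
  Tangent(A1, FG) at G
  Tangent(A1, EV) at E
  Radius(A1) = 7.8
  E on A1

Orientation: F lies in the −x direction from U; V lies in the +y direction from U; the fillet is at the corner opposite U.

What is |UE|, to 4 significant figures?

64.51

U is at the origin; U and F share the same y with |UF| = 66.7 and F on the −x side, so F = (-66.70, 0.000). U and V share the same x with |UV| = 26.3 and V on the +y side, so V = (0.000, 26.30). The virtual corner opposite U is at (-66.70, 26.30). A1 meets FG tangentially, so BG is at right angles to FG and since A1 is tangent to EV there, BE ⟂ EV, with radius 7.8, so the center B sits 7.8 in from both sides at B = (-58.90, 18.50). That places the tangent points at G = (-66.70, 18.50) on FG and E = (-58.90, 26.30) on EV. Then |UE| = |E − U| = 64.51.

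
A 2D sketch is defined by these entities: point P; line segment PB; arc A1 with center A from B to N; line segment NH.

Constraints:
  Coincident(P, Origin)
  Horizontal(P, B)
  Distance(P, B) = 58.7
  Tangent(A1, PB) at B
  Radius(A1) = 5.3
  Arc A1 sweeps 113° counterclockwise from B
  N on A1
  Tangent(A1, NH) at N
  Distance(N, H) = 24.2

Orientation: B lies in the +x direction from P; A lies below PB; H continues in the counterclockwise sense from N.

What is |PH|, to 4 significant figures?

69.88

P is at the origin; PB is horizontal with |PB| = 58.7 and B on the +x side, so B = (58.70, 0.000). Since A1 is tangent to PB there, AB ⟂ PB, so A = B + (0, -5.3) = (58.70, -5.300). On A1, B sits at bearing 90° from A; a 113° counterclockwise sweep puts N at bearing 203°, so N = A + 5.3·(cos 203°, sin 203°) = (53.82, -7.371). Tangency of A1 to NH means the radius AN is perpendicular to NH, so NH runs along (−sin 203°, cos 203°); with |NH| = 24.2, H = (63.28, -29.65). Then |PH| = |H − P| = 69.88.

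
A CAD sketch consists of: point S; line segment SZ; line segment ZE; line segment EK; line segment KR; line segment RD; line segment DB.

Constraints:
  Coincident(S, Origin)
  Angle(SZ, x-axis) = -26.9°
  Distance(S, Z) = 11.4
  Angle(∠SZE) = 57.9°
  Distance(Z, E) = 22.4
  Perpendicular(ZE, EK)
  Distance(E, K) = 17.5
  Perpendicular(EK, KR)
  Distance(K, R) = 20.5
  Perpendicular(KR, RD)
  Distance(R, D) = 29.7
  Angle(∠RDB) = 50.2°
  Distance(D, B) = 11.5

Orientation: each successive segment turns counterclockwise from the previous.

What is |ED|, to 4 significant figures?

23.86

S is at the origin; SZ runs at -26.9° with length 11.4, so Z = (10.17, -5.158). ∠SZE = 57.9° gives ZE at 95.20° from the x-axis; with |ZE| = 22.4, E = (8.136, 17.15). The perpendicularity gives EK at right angles to ZE, so EK runs at -174.8°; with |EK| = 17.5, K = (-9.292, 15.56). EK ⟂ KR, so KR runs at -84.80°; with |KR| = 20.5, R = (-7.434, -4.852). KR ⟂ RD, so RD runs at 5.200°; with |RD| = 29.7, D = (22.14, -2.160). Then |ED| = |D − E| = 23.86.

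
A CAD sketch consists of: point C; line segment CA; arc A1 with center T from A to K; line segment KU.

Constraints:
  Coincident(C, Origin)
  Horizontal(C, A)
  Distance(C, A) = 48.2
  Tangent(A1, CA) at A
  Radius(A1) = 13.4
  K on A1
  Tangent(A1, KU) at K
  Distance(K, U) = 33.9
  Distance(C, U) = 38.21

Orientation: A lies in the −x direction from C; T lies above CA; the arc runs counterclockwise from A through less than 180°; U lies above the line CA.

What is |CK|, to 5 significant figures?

37.611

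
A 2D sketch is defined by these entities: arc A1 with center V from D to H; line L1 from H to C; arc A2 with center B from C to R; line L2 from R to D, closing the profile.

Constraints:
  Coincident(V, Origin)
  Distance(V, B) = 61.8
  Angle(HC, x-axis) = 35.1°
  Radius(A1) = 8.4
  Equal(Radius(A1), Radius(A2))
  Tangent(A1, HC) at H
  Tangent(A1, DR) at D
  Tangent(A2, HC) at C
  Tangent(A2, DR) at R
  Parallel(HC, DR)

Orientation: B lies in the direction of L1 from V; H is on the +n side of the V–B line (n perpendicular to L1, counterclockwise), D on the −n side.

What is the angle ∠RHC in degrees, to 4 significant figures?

15.21°

The slot axis is L1's direction at 35.1°, so u = (cos 35.1°, sin 35.1°) = (0.8181, 0.5750) and n = (−sin 35.1°, cos 35.1°) = (-0.5750, 0.8181). V is at the origin and B lies 61.8 along u from V, so B = 61.8·u = (50.56, 35.54). Tangency of A1 to both parallel lines with radius 8.4 puts H and D at V ± 8.4·n: H = (-4.830, 6.872), D = (4.830, -6.872). Equal radii place C and R the same way about B: C = B + 8.4·n = (45.73, 42.41), R = B − 8.4·n = (55.39, 28.66). Then cos ∠RHC = HR·HC / (|HR||HC|), giving 15.21°.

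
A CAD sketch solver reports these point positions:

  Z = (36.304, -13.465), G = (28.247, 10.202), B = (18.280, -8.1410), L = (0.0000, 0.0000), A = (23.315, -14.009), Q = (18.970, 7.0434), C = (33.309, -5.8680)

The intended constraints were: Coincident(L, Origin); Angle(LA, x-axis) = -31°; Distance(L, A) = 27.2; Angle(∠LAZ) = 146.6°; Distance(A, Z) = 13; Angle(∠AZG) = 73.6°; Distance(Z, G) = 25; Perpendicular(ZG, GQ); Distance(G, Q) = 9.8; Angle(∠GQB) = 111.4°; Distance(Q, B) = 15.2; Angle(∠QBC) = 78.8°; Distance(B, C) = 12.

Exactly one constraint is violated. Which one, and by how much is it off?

Distance(B, C) = 12 — off by 3.20.

L = (0.00, 0.00) ✓; LA at -31.00° ✓; |LA| = 27.20 ✓; ∠LAZ = 146.6° ✓; |AZ| = 13.00 ✓; ∠AZG = 73.60° ✓; |ZG| = 25.00 ✓; ∠(ZG, GQ) = 90.00° ✓; |GQ| = 9.800 ✓; ∠GQB = 111.4° ✓; |QB| = 15.20 ✓; ∠QBC = 78.80° ✓; |BC| = 15.20 ✗.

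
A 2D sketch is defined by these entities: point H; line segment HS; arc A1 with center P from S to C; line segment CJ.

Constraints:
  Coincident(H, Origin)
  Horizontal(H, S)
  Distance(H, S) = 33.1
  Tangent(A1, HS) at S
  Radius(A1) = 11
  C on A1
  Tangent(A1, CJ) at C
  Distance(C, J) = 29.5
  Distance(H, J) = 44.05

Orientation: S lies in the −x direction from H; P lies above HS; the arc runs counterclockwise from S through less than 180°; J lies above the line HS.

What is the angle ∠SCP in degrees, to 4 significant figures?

47.46°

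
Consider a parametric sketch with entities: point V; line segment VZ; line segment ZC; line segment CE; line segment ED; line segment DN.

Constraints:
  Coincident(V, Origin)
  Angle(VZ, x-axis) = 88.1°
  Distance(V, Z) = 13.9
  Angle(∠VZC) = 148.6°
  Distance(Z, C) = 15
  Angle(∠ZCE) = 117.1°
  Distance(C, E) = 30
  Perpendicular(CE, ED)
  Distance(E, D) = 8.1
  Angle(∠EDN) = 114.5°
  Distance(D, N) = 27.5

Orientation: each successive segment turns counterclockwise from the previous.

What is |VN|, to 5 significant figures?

13.243

V is at the origin; VZ runs at 88.1° with length 13.9, so Z = (0.46086, 13.892). ∠VZC = 148.6° gives ZC at 119.50° from the x-axis; with |ZC| = 15.0, C = (-6.9255, 26.948). ∠ZCE = 117.1° gives CE at -177.60° from the x-axis; with |CE| = 30.0, E = (-36.899, 25.691). CE is perpendicular to ED, so ED runs at -87.600°; with |ED| = 8.1, D = (-36.560, 17.599). ∠EDN = 114.5° gives DN at -22.100° from the x-axis; with |DN| = 27.5, N = (-11.080, 7.2524). Then |VN| = |N − V| = 13.243.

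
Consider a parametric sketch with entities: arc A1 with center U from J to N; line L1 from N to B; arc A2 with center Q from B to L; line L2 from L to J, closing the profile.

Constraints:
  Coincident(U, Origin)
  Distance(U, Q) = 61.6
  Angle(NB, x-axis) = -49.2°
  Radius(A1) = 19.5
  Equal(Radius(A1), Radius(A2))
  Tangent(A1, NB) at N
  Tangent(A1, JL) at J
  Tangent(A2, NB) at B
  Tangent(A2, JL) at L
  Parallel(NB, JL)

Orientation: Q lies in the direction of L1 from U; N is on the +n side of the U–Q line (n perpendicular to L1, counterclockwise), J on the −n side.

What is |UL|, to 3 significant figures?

64.6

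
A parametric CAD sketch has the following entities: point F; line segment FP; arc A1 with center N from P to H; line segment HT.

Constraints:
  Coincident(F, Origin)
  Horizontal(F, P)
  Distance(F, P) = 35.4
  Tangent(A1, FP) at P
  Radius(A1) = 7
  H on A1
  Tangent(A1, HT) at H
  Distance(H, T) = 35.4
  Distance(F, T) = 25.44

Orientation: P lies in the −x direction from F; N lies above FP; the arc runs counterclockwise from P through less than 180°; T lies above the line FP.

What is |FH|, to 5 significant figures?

30.831

Checks: F.y = 0.00, P.y = 0.00 ✓; ∠(NP, PF) = 90.00° ✓; |NH| = 7.000 ✓; ∠(NH, HT) = 90.00° ✓; |HT| = 35.40 ✓; |FT| = 25.44 ✓.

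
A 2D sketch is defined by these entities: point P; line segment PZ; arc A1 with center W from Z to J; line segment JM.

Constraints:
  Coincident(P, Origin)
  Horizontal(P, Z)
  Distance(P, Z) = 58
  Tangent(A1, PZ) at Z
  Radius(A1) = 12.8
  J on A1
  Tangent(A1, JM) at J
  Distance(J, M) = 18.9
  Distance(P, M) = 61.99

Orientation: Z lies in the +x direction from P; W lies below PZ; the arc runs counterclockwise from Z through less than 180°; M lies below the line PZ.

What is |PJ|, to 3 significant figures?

48.7

Checks: |WJ| = 12.80 ✓; ∠(WJ, JM) = 90.00° ✓; |JM| = 18.90 ✓; |PM| = 61.99 ✓.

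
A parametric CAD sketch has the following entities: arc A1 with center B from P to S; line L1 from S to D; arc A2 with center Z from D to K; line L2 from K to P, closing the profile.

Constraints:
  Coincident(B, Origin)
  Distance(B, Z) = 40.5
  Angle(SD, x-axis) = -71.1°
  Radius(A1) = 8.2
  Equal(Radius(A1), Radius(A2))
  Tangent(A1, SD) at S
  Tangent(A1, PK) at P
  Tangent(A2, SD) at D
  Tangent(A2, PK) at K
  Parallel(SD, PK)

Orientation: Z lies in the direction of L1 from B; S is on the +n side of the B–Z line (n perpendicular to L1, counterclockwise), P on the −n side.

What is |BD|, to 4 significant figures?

41.32

Tangency of A1 to both parallel lines with radius 8.2 puts S and P at B ± 8.2·n: S = (7.758, 2.656), P = (-7.758, -2.656). Equal radii place D and K the same way about Z: D = Z + 8.2·n = (20.88, -35.66), K = Z − 8.2·n = (5.361, -40.97). Then |BD| = |D − B| = 41.32.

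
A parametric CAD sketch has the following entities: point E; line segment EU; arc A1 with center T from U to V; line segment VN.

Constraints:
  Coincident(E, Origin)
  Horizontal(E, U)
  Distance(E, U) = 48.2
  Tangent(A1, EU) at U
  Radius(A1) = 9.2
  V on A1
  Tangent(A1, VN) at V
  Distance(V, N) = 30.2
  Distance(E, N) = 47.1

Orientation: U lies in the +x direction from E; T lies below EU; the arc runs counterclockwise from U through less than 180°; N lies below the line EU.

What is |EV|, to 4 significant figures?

39.92

E is at the origin; EU is horizontal with |EU| = 48.2 and U on the +x side, so U = (48.20, 0.000). A1 meets EU tangentially, so TU is at right angles to EU, so T = U + (0, -9.2) = (48.20, -9.200). Since TV ⟂ VN (tangency), |TN| = √(9.2² + 30.2²) = 31.57 regardless of where V sits on A1. So N lies on both circle(E, 47.1) and circle(T, 31.57); the below-EU intersection is N = (30.86, -35.58). V is the foot of the tangent from N: V = (39.37, -6.607).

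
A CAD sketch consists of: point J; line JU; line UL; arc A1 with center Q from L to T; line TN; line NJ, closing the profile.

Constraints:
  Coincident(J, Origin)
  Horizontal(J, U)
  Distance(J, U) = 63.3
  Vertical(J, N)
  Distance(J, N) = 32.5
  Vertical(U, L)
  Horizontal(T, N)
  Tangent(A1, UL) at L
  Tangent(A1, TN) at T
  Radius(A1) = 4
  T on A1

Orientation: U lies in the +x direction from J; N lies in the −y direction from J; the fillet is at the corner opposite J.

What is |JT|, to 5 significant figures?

67.622

J is at the origin; J and U share the same y with |JU| = 63.3 and U on the +x side, so U = (63.300, 0.0000). JN is vertical with |JN| = 32.5 and N on the −y side, so N = (0.0000, -32.500). The virtual corner opposite J is at (63.300, -32.500). A1 meets UL tangentially, so QL is at right angles to UL and tangency of A1 to TN means the radius QT is perpendicular to TN, with radius 4.0, so the center Q sits 4.0 in from both sides at Q = (59.300, -28.500). That places the tangent points at L = (63.300, -28.500) on UL and T = (59.300, -32.500) on TN. Then |JT| = |T − J| = 67.622.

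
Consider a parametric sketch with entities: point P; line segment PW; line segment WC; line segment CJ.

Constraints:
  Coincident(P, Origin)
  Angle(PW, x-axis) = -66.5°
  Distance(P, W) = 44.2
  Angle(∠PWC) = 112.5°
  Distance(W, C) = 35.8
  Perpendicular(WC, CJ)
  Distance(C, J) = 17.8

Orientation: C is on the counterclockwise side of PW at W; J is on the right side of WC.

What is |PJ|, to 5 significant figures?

78.848

∠PWC = 112.5°, so WC runs at -66.5° + (180° − 112.5°) = 1.0000° from the x-axis; with |WC| = 35.8, C = W + 35.8·(cos 1.0000°, sin 1.0000°) = (53.419, -39.909). WC is perpendicular to CJ; with |CJ| = 17.8 on the right of WC, J = C + 17.8·(0.017452, -0.99985) = (53.730, -57.707). Then |PJ| = |J − P| = 78.848.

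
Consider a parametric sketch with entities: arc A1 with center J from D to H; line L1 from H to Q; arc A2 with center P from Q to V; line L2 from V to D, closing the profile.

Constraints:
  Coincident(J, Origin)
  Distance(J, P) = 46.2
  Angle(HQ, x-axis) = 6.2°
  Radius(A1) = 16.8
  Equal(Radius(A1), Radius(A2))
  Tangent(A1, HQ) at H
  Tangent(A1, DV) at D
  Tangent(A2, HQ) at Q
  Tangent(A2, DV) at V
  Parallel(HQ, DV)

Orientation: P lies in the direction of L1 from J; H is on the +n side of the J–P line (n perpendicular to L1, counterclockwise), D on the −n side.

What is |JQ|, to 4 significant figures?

49.16

The slot axis is L1's direction at 6.2°, so u = (cos 6.2°, sin 6.2°) = (0.9942, 0.1080) and n = (−sin 6.2°, cos 6.2°) = (-0.1080, 0.9942). J is at the origin and P lies 46.2 along u from J, so P = 46.2·u = (45.93, 4.990). Tangency of A1 to both parallel lines with radius 16.8 puts H and D at J ± 16.8·n: H = (-1.814, 16.70), D = (1.814, -16.70). Equal radii place Q and V the same way about P: Q = P + 16.8·n = (44.12, 21.69), V = P − 16.8·n = (47.74, -11.71). Then |JQ| = |Q − J| = 49.16.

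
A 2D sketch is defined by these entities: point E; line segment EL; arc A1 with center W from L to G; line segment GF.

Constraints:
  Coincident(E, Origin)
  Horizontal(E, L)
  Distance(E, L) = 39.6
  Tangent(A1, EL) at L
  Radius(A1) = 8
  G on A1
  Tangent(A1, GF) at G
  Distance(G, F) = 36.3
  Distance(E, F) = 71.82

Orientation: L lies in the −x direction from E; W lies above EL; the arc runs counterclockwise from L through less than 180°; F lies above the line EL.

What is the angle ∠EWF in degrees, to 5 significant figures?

135.56°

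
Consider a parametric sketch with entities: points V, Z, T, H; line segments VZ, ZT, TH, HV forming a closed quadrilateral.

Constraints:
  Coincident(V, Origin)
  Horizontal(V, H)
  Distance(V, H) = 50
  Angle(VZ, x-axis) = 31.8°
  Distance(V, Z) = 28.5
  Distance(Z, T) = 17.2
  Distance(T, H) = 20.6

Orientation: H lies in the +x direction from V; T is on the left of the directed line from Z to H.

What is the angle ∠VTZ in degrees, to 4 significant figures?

12.45°

Checks: |ZT| = 17.20 ✓; |TH| = 20.60 ✓.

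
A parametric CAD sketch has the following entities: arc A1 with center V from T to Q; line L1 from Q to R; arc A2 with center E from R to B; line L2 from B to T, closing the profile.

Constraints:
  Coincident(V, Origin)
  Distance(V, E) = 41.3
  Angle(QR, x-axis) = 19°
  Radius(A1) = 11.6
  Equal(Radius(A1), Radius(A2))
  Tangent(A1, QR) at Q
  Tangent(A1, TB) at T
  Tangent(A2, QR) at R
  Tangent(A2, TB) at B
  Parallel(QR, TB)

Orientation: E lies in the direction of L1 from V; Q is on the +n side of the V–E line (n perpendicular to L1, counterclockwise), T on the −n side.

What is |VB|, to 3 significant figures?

42.9

The slot axis is L1's direction at 19.0°, so u = (cos 19.0°, sin 19.0°) = (0.946, 0.326) and n = (−sin 19.0°, cos 19.0°) = (-0.326, 0.946). V is at the origin and E lies 41.3 along u from V, so E = 41.3·u = (39.0, 13.4). Tangency of A1 to both parallel lines with radius 11.6 puts Q and T at V ± 11.6·n: Q = (-3.78, 11.0), T = (3.78, -11.0). Equal radii place R and B the same way about E: R = E + 11.6·n = (35.3, 24.4), B = E − 11.6·n = (42.8, 2.48). Then |VB| = |B − V| = 42.9.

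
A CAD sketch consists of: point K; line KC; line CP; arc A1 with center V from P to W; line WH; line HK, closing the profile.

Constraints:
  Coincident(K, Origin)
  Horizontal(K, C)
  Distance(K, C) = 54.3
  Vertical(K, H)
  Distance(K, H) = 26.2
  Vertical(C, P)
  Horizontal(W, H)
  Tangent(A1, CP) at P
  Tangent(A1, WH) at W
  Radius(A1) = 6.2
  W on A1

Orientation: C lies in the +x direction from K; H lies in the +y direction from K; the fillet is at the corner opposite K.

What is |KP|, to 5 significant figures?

57.866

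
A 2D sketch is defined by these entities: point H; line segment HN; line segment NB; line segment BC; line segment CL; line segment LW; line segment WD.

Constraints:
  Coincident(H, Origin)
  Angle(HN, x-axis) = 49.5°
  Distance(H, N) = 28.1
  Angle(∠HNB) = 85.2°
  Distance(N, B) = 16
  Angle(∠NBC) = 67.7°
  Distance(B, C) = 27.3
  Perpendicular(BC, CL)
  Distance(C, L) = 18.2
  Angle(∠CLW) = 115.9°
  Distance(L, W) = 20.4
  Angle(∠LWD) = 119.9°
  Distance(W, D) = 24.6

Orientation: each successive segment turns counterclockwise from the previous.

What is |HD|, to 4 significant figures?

43.96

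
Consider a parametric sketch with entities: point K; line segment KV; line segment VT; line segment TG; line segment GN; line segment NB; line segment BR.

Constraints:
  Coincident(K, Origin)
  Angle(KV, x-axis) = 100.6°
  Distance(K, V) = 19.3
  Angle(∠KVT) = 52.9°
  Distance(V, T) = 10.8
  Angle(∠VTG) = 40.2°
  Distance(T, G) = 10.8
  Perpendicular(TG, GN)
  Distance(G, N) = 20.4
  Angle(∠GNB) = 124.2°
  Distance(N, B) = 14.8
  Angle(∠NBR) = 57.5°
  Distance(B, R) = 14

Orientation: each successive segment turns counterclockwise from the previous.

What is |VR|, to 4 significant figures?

12.74

K is at the origin; KV runs at 100.6° with length 19.3, so V = (-3.550, 18.97). ∠KVT = 52.9° gives VT at -132.3° from the x-axis; with |VT| = 10.8, T = (-10.82, 10.98). ∠VTG = 40.2° gives TG at 7.500° from the x-axis; with |TG| = 10.8, G = (-0.1112, 12.39). TG ⟂ GN, so GN runs at 97.50°; with |GN| = 20.4, N = (-2.774, 32.62). ∠GNB = 124.2° gives NB at 153.3° from the x-axis; with |NB| = 14.8, B = (-16.00, 39.27). ∠NBR = 57.5° gives BR at -84.20° from the x-axis; with |BR| = 14.0, R = (-14.58, 25.34). Then |VR| = |R − V| = 12.74.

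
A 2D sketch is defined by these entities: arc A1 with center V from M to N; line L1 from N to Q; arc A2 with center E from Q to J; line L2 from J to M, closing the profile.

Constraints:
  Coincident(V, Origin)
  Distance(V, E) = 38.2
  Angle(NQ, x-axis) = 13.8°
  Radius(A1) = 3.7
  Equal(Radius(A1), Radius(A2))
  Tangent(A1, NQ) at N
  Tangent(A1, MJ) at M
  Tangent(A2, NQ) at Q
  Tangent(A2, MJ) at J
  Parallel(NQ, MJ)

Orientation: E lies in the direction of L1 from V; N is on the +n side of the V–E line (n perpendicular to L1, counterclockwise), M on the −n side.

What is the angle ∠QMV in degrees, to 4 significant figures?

79.04°

Tangency of A1 to both parallel lines with radius 3.7 puts N and M at V ± 3.7·n: N = (-0.8826, 3.593), M = (0.8826, -3.593). Equal radii place Q and J the same way about E: Q = E + 3.7·n = (36.21, 12.71), J = E − 3.7·n = (37.98, 5.519). Then cos ∠QMV = MQ·MV / (|MQ||MV|), giving 79.04°.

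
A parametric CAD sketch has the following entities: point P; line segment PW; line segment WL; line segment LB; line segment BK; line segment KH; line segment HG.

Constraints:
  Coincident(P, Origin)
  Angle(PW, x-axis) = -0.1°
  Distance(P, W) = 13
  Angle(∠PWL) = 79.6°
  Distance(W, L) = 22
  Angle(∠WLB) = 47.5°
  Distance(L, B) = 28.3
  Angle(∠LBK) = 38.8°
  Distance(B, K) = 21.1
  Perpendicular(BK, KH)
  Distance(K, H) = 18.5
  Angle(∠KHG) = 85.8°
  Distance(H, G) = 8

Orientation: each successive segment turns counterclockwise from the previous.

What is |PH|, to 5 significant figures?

23.522

P is at the origin; PW runs at -0.1° with length 13.0, so W = (13.000, -0.022689). ∠PWL = 79.6° gives WL at 100.30° from the x-axis; with |WL| = 22.0, L = (9.0663, 21.623). ∠WLB = 47.5° gives LB at -127.20° from the x-axis; with |LB| = 28.3, B = (-8.0438, -0.91902). ∠LBK = 38.8° gives BK at 14.000° from the x-axis; with |BK| = 21.1, K = (12.429, 4.1855). BK ⟂ KH, so KH runs at 104.00°; with |KH| = 18.5, H = (7.9539, 22.136). Then |PH| = |H − P| = 23.522.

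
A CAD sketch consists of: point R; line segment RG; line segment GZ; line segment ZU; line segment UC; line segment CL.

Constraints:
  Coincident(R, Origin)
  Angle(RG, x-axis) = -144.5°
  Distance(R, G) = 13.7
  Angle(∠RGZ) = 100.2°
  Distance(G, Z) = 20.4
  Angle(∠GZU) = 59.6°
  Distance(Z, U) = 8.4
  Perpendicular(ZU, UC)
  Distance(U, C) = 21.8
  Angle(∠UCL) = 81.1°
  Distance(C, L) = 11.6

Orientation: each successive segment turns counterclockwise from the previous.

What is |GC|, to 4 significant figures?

4.624

R is at the origin; RG runs at -144.5° with length 13.7, so G = (-11.15, -7.956). ∠RGZ = 100.2° gives GZ at -64.70° from the x-axis; with |GZ| = 20.4, Z = (-2.435, -26.40). ∠GZU = 59.6° gives ZU at 55.70° from the x-axis; with |ZU| = 8.4, U = (2.298, -19.46). The perpendicularity gives UC at right angles to ZU, so UC runs at 145.7°; with |UC| = 21.8, C = (-15.71, -7.175). Then |GC| = |C − G| = 4.624.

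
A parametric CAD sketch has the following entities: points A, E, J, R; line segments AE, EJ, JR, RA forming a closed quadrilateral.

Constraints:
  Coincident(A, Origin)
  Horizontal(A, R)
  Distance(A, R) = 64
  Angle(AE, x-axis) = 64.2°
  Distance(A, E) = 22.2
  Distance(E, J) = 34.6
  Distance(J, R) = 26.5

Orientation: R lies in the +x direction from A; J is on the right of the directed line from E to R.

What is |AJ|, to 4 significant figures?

37.51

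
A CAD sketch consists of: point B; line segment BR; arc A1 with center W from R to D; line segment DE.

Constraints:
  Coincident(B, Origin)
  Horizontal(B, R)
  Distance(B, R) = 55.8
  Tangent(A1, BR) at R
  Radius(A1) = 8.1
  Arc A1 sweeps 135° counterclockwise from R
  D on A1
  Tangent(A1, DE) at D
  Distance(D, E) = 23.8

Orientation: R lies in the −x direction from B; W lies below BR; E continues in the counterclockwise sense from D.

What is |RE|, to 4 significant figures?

32.60

On A1, R sits at bearing 90° from W; a 135° counterclockwise sweep puts D at bearing 225°, so D = W + 8.1·(cos 225°, sin 225°) = (-61.53, -13.83). The tangent condition forces WD to be normal to DE, so DE runs along (−sin 225°, cos 225°); with |DE| = 23.8, E = (-44.70, -30.66). Then |RE| = |E − R| = 32.60.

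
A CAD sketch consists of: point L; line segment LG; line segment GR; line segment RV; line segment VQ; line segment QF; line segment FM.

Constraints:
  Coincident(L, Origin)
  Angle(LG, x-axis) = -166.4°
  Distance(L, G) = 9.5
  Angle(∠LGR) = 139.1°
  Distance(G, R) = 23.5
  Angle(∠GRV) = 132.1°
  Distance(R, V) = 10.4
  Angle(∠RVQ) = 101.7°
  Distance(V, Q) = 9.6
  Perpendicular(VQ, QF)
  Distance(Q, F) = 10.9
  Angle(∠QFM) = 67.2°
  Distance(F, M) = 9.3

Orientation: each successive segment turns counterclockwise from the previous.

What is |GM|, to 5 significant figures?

24.350

VQ ⟂ QF, so QF runs at 90.700°; with |QF| = 10.9, F = (-11.181, -20.506). ∠QFM = 67.2° gives FM at -156.50° from the x-axis; with |FM| = 9.3, M = (-19.709, -24.215). Then |GM| = |M − G| = 24.350.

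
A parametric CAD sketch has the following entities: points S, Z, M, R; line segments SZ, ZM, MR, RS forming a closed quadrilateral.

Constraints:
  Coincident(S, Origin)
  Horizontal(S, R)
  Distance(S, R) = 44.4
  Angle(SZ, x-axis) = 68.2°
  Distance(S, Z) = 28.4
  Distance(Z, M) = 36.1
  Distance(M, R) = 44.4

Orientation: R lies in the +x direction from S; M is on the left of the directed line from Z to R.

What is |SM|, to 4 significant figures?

60.97

Checks: |ZM| = 36.10 ✓; |MR| = 44.40 ✓.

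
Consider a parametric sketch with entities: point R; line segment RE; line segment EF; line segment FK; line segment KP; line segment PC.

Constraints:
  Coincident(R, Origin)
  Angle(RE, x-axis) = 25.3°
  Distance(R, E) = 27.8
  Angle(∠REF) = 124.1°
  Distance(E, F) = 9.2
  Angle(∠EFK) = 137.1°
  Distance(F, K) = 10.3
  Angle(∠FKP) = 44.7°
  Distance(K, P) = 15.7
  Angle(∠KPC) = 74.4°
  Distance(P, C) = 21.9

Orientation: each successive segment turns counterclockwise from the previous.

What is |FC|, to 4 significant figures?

14.07

R is at the origin; RE runs at 25.3° with length 27.8, so E = (25.13, 11.88). ∠REF = 124.1° gives EF at 81.20° from the x-axis; with |EF| = 9.2, F = (26.54, 20.97). ∠EFK = 137.1° gives FK at 124.1° from the x-axis; with |FK| = 10.3, K = (20.77, 29.50). ∠FKP = 44.7° gives KP at -100.6° from the x-axis; with |KP| = 15.7, P = (17.88, 14.07). ∠KPC = 74.4° gives PC at 5.000° from the x-axis; with |PC| = 21.9, C = (39.70, 15.98). Then |FC| = |C − F| = 14.07.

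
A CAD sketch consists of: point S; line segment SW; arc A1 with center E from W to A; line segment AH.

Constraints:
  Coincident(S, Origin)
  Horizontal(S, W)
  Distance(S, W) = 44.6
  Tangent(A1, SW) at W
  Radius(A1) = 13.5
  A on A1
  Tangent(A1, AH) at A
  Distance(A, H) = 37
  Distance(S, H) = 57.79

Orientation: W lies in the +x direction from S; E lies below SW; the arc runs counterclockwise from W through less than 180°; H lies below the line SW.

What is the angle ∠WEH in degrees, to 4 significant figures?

157.2°

Checks: S.y = 0.00, W.y = 0.00 ✓; ∠(EW, WS) = 90.00° ✓; |EW| = 13.50 ✓; |EA| = 13.50 ✓; ∠(EA, AH) = 90.00° ✓; |AH| = 37.00 ✓; |SH| = 57.79 ✓.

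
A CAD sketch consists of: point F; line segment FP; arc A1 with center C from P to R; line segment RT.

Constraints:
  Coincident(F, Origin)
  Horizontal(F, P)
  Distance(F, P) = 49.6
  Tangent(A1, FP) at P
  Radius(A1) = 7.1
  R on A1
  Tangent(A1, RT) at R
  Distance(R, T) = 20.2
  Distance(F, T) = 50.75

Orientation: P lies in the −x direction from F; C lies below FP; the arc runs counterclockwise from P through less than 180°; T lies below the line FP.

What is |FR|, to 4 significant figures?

56.37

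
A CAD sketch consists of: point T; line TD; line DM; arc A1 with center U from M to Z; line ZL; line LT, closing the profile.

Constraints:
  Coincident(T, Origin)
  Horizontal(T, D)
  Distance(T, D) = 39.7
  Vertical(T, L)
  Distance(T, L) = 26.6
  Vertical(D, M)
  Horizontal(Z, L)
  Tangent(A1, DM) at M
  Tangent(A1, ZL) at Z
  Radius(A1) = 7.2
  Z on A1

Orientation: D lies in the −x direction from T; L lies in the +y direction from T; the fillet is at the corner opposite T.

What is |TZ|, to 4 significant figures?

42.00

T is at the origin; TD is horizontal with |TD| = 39.7 and D on the −x side, so D = (-39.70, 0.000). TL is vertical with |TL| = 26.6 and L on the +y side, so L = (0.000, 26.60). The virtual corner opposite T is at (-39.70, 26.60). Tangency of A1 to DM means the radius UM is perpendicular to DM and tangency of A1 to ZL means the radius UZ is perpendicular to ZL, with radius 7.2, so the center U sits 7.2 in from both sides at U = (-32.50, 19.40). That places the tangent points at M = (-39.70, 19.40) on DM and Z = (-32.50, 26.60) on ZL. Then |TZ| = |Z − T| = 42.00.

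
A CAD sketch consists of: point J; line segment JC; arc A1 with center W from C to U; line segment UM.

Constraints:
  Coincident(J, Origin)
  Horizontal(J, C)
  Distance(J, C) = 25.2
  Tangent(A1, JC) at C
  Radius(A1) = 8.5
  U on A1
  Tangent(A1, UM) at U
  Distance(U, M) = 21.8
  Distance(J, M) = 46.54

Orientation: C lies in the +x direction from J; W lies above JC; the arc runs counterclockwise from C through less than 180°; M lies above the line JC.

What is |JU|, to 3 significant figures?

34.4

J is at the origin; JC is horizontal with |JC| = 25.2 and C on the +x side, so C = (25.2, 0.00). The tangent condition forces WC to be normal to JC, so W = C + (0, 8.5) = (25.2, 8.50). Since WU ⟂ UM (tangency), |WM| = √(8.5² + 21.8²) = 23.4 regardless of where U sits on A1. So M lies on both circle(J, 46.54) and circle(W, 23.4); the above-JC intersection is M = (36.3, 29.1). U is the foot of the tangent from M: U = (33.6, 7.45).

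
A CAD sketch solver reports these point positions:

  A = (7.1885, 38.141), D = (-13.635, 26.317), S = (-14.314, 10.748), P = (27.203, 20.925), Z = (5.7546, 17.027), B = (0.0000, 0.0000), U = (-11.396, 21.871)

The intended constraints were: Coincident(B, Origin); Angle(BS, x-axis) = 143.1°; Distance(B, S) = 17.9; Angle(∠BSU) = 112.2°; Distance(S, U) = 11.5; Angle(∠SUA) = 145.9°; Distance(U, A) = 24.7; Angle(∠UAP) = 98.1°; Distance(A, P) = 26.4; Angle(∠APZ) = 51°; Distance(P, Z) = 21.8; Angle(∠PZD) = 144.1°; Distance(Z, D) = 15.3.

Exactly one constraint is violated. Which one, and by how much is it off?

Distance(Z, D) = 15.3 — off by 6.20.

B = (0.00, 0.00) ✓; BS at 143.1° ✓; |BS| = 17.90 ✓; ∠BSU = 112.2° ✓; |SU| = 11.50 ✓; ∠SUA = 145.9° ✓; |UA| = 24.70 ✓; ∠UAP = 98.10° ✓; |AP| = 26.40 ✓; ∠APZ = 51.00° ✓; |PZ| = 21.80 ✓; ∠PZD = 144.1° ✓; |ZD| = 21.50 ✗.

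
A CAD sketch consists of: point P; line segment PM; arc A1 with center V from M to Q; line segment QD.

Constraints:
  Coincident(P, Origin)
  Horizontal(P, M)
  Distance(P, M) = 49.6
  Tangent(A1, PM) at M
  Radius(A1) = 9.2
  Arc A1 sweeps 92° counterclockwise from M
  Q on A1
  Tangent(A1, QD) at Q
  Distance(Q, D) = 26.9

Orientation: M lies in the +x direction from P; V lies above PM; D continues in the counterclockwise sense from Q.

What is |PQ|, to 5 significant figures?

59.560

P is at the origin; P and M share the same y with |PM| = 49.6 and M on the +x side, so M = (49.600, 0.0000). A1 meets PM tangentially, so VM is at right angles to PM, so V = M + (0, 9.2) = (49.600, 9.2000). On A1, M sits at bearing -90° from V; a 92° counterclockwise sweep puts Q at bearing 2°, so Q = V + 9.2·(cos 2°, sin 2°) = (58.794, 9.5211). Then |PQ| = |Q − P| = 59.560.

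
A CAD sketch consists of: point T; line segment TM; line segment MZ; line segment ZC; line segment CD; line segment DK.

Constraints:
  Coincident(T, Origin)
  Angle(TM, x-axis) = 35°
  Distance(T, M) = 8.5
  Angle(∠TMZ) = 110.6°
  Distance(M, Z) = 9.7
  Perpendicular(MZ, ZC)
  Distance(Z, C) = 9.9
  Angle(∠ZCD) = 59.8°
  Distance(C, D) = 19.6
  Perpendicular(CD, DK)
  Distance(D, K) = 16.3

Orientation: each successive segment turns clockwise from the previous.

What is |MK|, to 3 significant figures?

14.1

T is at the origin; TM runs at 35.0° with length 8.5, so M = (6.96, 4.88). ∠TMZ = 110.6° gives MZ at -34.4° from the x-axis; with |MZ| = 9.7, Z = (15.0, -0.605). MZ is perpendicular to ZC, so ZC runs at -124°; with |ZC| = 9.9, C = (9.37, -8.77). ∠ZCD = 59.8° gives CD at 115° from the x-axis; with |CD| = 19.6, D = (0.966, 8.93). CD is perpendicular to DK, so DK runs at 25.4°; with |DK| = 16.3, K = (15.7, 15.9). Then |MK| = |K − M| = 14.1.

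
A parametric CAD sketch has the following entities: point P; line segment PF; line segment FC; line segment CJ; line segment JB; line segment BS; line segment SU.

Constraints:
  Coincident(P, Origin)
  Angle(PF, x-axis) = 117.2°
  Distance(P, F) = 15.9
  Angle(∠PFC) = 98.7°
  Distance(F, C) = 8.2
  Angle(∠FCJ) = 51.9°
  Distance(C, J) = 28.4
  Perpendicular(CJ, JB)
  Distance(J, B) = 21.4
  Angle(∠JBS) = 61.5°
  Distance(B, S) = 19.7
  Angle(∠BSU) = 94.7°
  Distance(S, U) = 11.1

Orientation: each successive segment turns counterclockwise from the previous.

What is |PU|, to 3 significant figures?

4.63

P is at the origin; PF runs at 117.2° with length 15.9, so F = (-7.27, 14.1). ∠PFC = 98.7° gives FC at -162° from the x-axis; with |FC| = 8.2, C = (-15.0, 11.5). ∠FCJ = 51.9° gives CJ at -33.4° from the x-axis; with |CJ| = 28.4, J = (8.67, -4.09). The perpendicularity gives JB at right angles to CJ, so JB runs at 56.6°; with |JB| = 21.4, B = (20.4, 13.8). ∠JBS = 61.5° gives BS at 175° from the x-axis; with |BS| = 19.7, S = (0.818, 15.5). ∠BSU = 94.7° gives SU at -99.6° from the x-axis; with |SU| = 11.1, U = (-1.03, 4.51). Then |PU| = |U − P| = 4.63.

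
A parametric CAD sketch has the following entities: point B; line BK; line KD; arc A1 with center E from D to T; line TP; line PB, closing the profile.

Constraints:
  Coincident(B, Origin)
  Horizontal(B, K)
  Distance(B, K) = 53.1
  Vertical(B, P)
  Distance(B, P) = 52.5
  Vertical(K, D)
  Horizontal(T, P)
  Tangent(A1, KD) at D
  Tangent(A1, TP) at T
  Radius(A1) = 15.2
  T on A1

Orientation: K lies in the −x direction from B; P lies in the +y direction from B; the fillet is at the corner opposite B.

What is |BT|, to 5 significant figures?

64.751

B is at the origin; BK is horizontal with |BK| = 53.1 and K on the −x side, so K = (-53.100, 0.0000). BP is vertical with |BP| = 52.5 and P on the +y side, so P = (0.0000, 52.500). The virtual corner opposite B is at (-53.100, 52.500). Tangency of A1 to KD means the radius ED is perpendicular to KD and the tangent condition forces ET to be normal to TP, with radius 15.2, so the center E sits 15.2 in from both sides at E = (-37.900, 37.300). That places the tangent points at D = (-53.100, 37.300) on KD and T = (-37.900, 52.500) on TP. Then |BT| = |T − B| = 64.751.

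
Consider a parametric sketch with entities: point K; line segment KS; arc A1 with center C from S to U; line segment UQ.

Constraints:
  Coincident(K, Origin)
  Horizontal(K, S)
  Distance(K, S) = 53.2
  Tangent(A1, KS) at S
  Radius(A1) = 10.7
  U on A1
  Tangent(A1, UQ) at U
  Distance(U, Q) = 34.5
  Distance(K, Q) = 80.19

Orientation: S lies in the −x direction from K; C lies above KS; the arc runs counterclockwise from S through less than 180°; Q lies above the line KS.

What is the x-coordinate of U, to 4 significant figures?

-44.96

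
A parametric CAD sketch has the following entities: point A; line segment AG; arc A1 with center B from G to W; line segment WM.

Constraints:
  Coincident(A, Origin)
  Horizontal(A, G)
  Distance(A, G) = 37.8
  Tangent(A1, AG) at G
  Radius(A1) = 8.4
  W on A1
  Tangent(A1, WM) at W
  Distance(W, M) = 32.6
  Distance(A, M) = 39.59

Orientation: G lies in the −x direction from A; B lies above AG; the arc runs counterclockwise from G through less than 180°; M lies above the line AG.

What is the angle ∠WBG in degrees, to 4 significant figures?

67.80°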